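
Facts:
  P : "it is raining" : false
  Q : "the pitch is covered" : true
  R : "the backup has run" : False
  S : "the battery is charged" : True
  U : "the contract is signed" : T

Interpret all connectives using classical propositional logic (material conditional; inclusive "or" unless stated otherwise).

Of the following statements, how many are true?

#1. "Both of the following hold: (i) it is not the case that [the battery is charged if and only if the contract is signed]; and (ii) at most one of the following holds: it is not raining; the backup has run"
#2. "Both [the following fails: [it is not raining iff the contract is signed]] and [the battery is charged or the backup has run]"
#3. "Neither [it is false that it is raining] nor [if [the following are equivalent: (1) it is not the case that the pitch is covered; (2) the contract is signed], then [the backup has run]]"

0

#1: In symbols: not (S iff U) and (not P nand R)

S iff U = True iff True = True
not (S iff U) = not True = False
not P = not False = True
not P nand R = True nand False = True
not (S iff U) and (not P nand R) = False and True = False
So #1 is false.

#2: Parsed as not (not P iff U) and (S or R)

not P = not False = True
not P iff U = True iff True = True
not (not P iff U) = not True = False
S or R = True or False = True
not (not P iff U) and (S or R) = False and True = False
So #2 is false.

#3: Formalization: not P nor ((not Q iff U) -> R)

not P = not False = True
not Q = not True = False
not Q iff U = False iff True = False
(not Q iff U) -> R = False -> False = True
not P nor ((not Q iff U) -> R) = True nor True = False
Thus #3 is false.

Count: 0.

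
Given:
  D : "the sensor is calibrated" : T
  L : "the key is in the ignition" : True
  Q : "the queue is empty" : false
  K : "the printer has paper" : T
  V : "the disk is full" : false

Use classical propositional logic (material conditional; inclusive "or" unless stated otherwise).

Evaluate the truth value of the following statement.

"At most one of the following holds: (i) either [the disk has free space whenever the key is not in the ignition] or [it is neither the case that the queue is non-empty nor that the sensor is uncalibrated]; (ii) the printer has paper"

The statement is false.

Parsed as ((¬L → ¬V) ∨ (¬Q ↓ ¬D)) ↑ K

¬L = ¬T = F
¬V = ¬F = T
¬L → ¬V = F → T = T
¬Q = ¬F = T
¬D = ¬T = F
¬Q ↓ ¬D = T ↓ F = F
(¬L → ¬V) ∨ (¬Q ↓ ¬D) = T ∨ F = T
((¬L → ¬V) ∨ (¬Q ↓ ¬D)) ↑ K = T ↑ T = F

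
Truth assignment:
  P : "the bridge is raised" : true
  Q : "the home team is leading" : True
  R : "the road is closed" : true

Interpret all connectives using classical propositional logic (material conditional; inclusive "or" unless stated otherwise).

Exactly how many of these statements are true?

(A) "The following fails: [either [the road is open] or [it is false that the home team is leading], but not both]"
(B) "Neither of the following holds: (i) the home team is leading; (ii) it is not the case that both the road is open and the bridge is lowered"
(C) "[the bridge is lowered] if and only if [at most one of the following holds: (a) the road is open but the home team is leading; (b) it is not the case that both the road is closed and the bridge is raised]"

(A): This is ¬(¬R ⊕ ¬Q).

¬R = ¬T = F
¬Q = ¬T = F
¬R ⊕ ¬Q = F ⊕ F = F
¬(¬R ⊕ ¬Q) = ¬F = T
Thus (A) is true.

(B): In symbols: Q ↓ (¬R ↑ ¬P)

¬R = ¬T = F
¬P = ¬T = F
¬R ↑ ¬P = F ↑ F = T
Q ↓ (¬R ↑ ¬P) = T ↓ T = F
So (B) is false.

(C): Parsed as ¬P ↔ ((¬R ∧ Q) ↑ (R ↑ P))

¬P = ¬T = F
¬R = ¬T = F
¬R ∧ Q = F ∧ T = F
R ↑ P = T ↑ T = F
(¬R ∧ Q) ↑ (R ↑ P) = F ↑ F = T
¬P ↔ ((¬R ∧ Q) ↑ (R ↑ P)) = F ↔ T = F
Hence (C) is false.

Count: 1.

1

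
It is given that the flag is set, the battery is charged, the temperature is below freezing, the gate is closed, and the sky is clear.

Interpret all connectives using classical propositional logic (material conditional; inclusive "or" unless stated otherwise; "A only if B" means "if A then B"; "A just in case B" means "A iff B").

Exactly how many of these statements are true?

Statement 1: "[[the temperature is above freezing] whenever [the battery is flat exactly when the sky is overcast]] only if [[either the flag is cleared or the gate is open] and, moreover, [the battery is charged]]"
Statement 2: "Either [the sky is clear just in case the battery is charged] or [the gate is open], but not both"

2

Let D = "the battery is charged" (True), L = "the sky is overcast" (False), K = "the temperature is below freezing" (True), R = "the flag is set" (True), U = "the gate is open" (False).

Statement 1: In symbols: ((not D iff L) -> not K) -> ((not R or U) and D)

not D = not True = False
not D iff L = False iff False = True
not K = not True = False
(not D iff L) -> not K = True -> False = False
not R = not True = False
not R or U = False or False = False
(not R or U) and D = False and True = False
((not D iff L) -> not K) -> ((not R or U) and D) = False -> False = True
Thus Statement 1 is true.

Statement 2: Parsed as (not L iff D) xor U

not L = not False = True
not L iff D = True iff True = True
(not L iff D) xor U = True xor False = True
Hence Statement 2 is true.

Count: 2.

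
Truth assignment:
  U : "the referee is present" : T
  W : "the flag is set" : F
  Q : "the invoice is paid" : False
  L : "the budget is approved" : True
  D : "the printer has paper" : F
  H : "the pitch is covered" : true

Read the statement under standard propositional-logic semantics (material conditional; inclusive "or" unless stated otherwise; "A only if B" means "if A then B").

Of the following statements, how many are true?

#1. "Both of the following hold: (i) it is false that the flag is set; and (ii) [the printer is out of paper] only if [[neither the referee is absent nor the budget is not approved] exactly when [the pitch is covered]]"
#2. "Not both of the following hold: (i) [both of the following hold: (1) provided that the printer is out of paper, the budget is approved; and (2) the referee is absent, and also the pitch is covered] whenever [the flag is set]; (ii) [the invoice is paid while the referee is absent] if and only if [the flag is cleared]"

2

#1: Formalization: ¬W ∧ (¬D → ((¬U ↓ ¬L) ↔ H))

¬W = ¬F = T
¬D = ¬F = T
¬U = ¬T = F
¬L = ¬T = F
¬U ↓ ¬L = F ↓ F = T
(¬U ↓ ¬L) ↔ H = T ↔ T = T
¬D → ((¬U ↓ ¬L) ↔ H) = T → T = T
¬W ∧ (¬D → ((¬U ↓ ¬L) ↔ H)) = T ∧ T = T
Thus #1 is true.

#2: In symbols: (W → ((¬D → L) ∧ (¬U ∧ H))) ↑ ((Q ∧ ¬U) ↔ ¬W)

¬D = ¬F = T
¬D → L = T → T = T
¬U = ¬T = F
¬U ∧ H = F ∧ T = F
(¬D → L) ∧ (¬U ∧ H) = T ∧ F = F
W → ((¬D → L) ∧ (¬U ∧ H)) = F → F = T
¬U = ¬T = F
Q ∧ ¬U = F ∧ F = F
¬W = ¬F = T
(Q ∧ ¬U) ↔ ¬W = F ↔ T = F
(W → ((¬D → L) ∧ (¬U ∧ H))) ↑ ((Q ∧ ¬U) ↔ ¬W) = T ↑ F = T
Hence #2 is true.

Count: 2.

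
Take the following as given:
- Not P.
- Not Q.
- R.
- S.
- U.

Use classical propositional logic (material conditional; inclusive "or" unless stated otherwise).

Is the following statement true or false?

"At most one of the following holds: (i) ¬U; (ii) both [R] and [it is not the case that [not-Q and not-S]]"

The statement is true.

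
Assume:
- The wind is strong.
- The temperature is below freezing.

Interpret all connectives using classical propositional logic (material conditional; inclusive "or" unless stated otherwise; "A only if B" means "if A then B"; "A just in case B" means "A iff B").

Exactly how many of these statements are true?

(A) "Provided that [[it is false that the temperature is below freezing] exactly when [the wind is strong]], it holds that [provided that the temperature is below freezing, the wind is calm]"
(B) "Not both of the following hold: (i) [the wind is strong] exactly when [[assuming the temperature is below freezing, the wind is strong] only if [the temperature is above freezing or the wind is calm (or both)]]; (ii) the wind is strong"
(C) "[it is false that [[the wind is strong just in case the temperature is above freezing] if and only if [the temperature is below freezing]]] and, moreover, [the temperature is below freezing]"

3

Let Q = "the temperature is below freezing" (True), P = "the wind is strong" (True).

(A): Parsed as (not Q iff P) -> (Q -> not P)

not Q = not True = False
not Q iff P = False iff True = False
not P = not True = False
Q -> not P = True -> False = False
(not Q iff P) -> (Q -> not P) = False -> False = True
So (A) is true.

(B): This is (P iff ((Q -> P) -> (not Q or not P))) nand P.

Q -> P = True -> True = True
not Q = not True = False
not P = not True = False
not Q or not P = False or False = False
(Q -> P) -> (not Q or not P) = True -> False = False
P iff ((Q -> P) -> (not Q or not P)) = True iff False = False
(P iff ((Q -> P) -> (not Q or not P))) nand P = False nand True = True
So (B) is true.

(C): This is not ((P iff not Q) iff Q) and Q.

not Q = not True = False
P iff not Q = True iff False = False
(P iff not Q) iff Q = False iff True = False
not ((P iff not Q) iff Q) = not False = True
not ((P iff not Q) iff Q) and Q = True and True = True
So (C) is true.

Count: 3.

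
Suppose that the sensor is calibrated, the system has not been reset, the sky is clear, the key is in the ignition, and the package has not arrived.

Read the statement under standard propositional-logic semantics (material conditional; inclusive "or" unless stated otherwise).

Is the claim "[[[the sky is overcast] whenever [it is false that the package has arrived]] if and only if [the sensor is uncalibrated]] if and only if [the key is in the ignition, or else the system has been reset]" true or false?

Let U = "the package has arrived" (F), R = "the sky is overcast" (F), P = "the sensor is calibrated" (T), S = "the key is in the ignition" (T), Q = "the system has been reset" (F).
Parsed as ((~U -> R) <-> ~P) <-> (S | Q)

~U = ~F = T
~U -> R = T -> F = F
~P = ~T = F
(~U -> R) <-> ~P = F <-> F = T
S | Q = T | F = T
((~U -> R) <-> ~P) <-> (S | Q) = T <-> T = T

The statement is true.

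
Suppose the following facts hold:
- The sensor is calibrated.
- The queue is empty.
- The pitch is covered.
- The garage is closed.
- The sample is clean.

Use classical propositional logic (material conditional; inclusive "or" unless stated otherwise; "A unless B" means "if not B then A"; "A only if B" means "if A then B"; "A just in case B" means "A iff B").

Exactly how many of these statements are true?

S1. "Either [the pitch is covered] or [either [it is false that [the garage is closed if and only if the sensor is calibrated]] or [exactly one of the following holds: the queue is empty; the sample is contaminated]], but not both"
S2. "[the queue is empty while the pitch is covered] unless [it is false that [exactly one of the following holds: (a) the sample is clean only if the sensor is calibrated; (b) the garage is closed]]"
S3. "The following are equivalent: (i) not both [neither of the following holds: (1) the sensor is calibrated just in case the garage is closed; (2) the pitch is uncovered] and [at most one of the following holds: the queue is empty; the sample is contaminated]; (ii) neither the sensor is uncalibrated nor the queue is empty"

Let R = "the pitch is covered" (T), S = "the garage is closed" (T), P = "the sensor is calibrated" (T), Q = "the queue is empty" (T), U = "the sample is contaminated" (F).

S1: In symbols: R xor (~(S <-> P) | (Q xor U))

S <-> P = T <-> T = T
~(S <-> P) = ~T = F
Q xor U = T xor F = T
~(S <-> P) | (Q xor U) = F | T = T
R xor (~(S <-> P) | (Q xor U)) = T xor T = F
So S1 is false.

S2: This is (Q & R) | ~((~U -> P) xor S).

Q & R = T & T = T
~U = ~F = T
~U -> P = T -> T = T
(~U -> P) xor S = T xor T = F
~((~U -> P) xor S) = ~F = T
(Q & R) | ~((~U -> P) xor S) = T | T = T
So S2 is true.

S3: Parsed as (((P <-> S) nor ~R) nand (Q nand U)) <-> (~P nor Q)

P <-> S = T <-> T = T
~R = ~T = F
(P <-> S) nor ~R = T nor F = F
Q nand U = T nand F = T
((P <-> S) nor ~R) nand (Q nand U) = F nand T = T
~P = ~T = F
~P nor Q = F nor T = F
(((P <-> S) nor ~R) nand (Q nand U)) <-> (~P nor Q) = T <-> F = F
Thus S3 is false.

True statements: 1 (S2).

1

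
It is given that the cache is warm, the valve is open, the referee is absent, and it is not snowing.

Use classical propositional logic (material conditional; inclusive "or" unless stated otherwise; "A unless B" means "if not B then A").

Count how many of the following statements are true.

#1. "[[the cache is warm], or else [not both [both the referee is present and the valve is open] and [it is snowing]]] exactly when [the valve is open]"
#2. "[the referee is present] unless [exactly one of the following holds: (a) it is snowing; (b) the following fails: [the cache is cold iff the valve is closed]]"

1

Let L = "the cache is warm" (True), W = "the referee is present" (False), D = "the valve is open" (True), U = "it is snowing" (False).

#1: Parsed as (L or ((W and D) nand U)) iff D

W and D = False and True = False
(W and D) nand U = False nand False = True
L or ((W and D) nand U) = True or True = True
(L or ((W and D) nand U)) iff D = True iff True = True
Thus #1 is true.

#2: In symbols: W or (U xor not (not L iff not D))

not L = not True = False
not D = not True = False
not L iff not D = False iff False = True
not (not L iff not D) = not True = False
U xor not (not L iff not D) = False xor False = False
W or (U xor not (not L iff not D)) = False or False = False
Thus #2 is false.

Count: 1.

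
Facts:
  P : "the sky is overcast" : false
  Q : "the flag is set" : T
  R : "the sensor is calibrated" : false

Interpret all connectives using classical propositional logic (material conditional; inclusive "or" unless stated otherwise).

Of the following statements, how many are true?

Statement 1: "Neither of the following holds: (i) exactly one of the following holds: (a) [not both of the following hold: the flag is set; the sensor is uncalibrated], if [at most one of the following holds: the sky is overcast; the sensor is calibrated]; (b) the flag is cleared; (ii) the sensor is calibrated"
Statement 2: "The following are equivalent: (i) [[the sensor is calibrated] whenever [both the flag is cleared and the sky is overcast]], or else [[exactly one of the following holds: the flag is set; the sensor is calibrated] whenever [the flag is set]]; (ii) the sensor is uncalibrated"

2

Statement 1: This is (((P nand R) -> (Q nand not R)) xor not Q) nor R.

P nand R = False nand False = True
not R = not False = True
Q nand not R = True nand True = False
(P nand R) -> (Q nand not R) = True -> False = False
not Q = not True = False
((P nand R) -> (Q nand not R)) xor not Q = False xor False = False
(((P nand R) -> (Q nand not R)) xor not Q) nor R = False nor False = True
So Statement 1 is true.

Statement 2: Formalization: (((not Q and P) -> R) or (Q -> (Q xor R))) iff not R

not Q = not True = False
not Q and P = False and False = False
(not Q and P) -> R = False -> False = True
Q xor R = True xor False = True
Q -> (Q xor R) = True -> True = True
((not Q and P) -> R) or (Q -> (Q xor R)) = True or True = True
not R = not False = True
(((not Q and P) -> R) or (Q -> (Q xor R))) iff not R = True iff True = True
Hence Statement 2 is true.

Count: 2.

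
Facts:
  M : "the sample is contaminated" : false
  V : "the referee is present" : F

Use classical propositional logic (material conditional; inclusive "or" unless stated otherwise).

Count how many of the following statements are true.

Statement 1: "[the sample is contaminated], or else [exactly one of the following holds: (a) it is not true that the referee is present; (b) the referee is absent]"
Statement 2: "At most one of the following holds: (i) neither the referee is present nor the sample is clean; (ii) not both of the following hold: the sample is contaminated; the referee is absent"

1

Statement 1: In symbols: M or (not V xor not V)

not V = not False = True
not V = not False = True
not V xor not V = True xor True = False
M or (not V xor not V) = False or False = False
Thus Statement 1 is false.

Statement 2: This is (V nor not M) nand (M nand not V).

not M = not False = True
V nor not M = False nor True = False
not V = not False = True
M nand not V = False nand True = True
(V nor not M) nand (M nand not V) = False nand True = True
Thus Statement 2 is true.

1 of the 2 statements is true (Statement 2).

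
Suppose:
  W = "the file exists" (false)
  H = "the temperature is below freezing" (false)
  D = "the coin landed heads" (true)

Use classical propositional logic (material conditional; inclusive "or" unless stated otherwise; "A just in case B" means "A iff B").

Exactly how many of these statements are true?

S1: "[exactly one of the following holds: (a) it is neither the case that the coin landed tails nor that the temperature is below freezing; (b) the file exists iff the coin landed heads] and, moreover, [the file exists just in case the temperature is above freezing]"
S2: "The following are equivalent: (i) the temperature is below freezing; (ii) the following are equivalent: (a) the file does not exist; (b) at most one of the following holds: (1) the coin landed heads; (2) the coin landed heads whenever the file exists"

S1: This is ((¬D ↓ H) ⊕ (W ↔ D)) ∧ (W ↔ ¬H).

¬D = ¬T = F
¬D ↓ H = F ↓ F = T
W ↔ D = F ↔ T = F
(¬D ↓ H) ⊕ (W ↔ D) = T ⊕ F = T
¬H = ¬F = T
W ↔ ¬H = F ↔ T = F
((¬D ↓ H) ⊕ (W ↔ D)) ∧ (W ↔ ¬H) = T ∧ F = F
Thus S1 is false.

S2: Parsed as H ↔ (¬W ↔ (D ↑ (W → D)))

¬W = ¬F = T
W → D = F → T = T
D ↑ (W → D) = T ↑ T = F
¬W ↔ (D ↑ (W → D)) = T ↔ F = F
H ↔ (¬W ↔ (D ↑ (W → D))) = F ↔ F = T
Thus S2 is true.

True statements: 1 (S2).

1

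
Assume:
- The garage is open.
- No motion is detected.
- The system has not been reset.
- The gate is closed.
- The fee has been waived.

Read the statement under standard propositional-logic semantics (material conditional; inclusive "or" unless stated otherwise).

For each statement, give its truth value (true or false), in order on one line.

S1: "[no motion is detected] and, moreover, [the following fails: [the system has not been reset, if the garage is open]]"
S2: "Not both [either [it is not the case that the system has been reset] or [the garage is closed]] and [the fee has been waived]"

Let Q = "motion is detected" (F), P = "the garage is closed" (F), R = "the system has been reset" (F), U = "the fee has been waived" (T).

S1: Parsed as ~Q & ~(~P -> ~R)

~Q = ~F = T
~P = ~F = T
~R = ~F = T
~P -> ~R = T -> T = T
~(~P -> ~R) = ~T = F
~Q & ~(~P -> ~R) = T & F = F
Hence S1 is false.

S2: Formalization: (~R | P) nand U

~R = ~F = T
~R | P = T | F = T
(~R | P) nand U = T nand T = F
So S2 is false.

S1 F, S2 F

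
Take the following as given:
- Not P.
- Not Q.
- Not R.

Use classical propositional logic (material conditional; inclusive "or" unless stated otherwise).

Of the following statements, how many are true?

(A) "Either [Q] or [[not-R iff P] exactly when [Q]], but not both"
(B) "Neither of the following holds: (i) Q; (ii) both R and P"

2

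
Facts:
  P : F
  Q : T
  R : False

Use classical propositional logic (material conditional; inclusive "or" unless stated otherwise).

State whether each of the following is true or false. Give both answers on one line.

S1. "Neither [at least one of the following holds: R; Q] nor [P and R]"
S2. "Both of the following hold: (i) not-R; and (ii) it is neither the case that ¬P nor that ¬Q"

S1: Parsed as (R or Q) nor (P and R)

R or Q = False or True = True
P and R = False and False = False
(R or Q) nor (P and R) = True nor False = False
Hence S1 is false.

S2: Formalization: not R and (not P nor not Q)

not R = not False = True
not P = not False = True
not Q = not True = False
not P nor not Q = True nor False = False
not R and (not P nor not Q) = True and False = False
Thus S2 is false.

S1 F; S2 F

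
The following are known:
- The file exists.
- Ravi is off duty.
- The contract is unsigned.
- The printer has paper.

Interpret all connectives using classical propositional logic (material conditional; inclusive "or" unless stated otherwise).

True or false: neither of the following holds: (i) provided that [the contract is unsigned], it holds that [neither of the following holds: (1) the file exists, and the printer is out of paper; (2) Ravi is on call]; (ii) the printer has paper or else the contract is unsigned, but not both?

Let R = "the contract is signed" (F), P = "the file exists" (T), S = "the printer has paper" (T), Q = "Ravi is on call" (F).
In symbols: (~R -> ((P & ~S) nor Q)) nor (S xor ~R)

~R = ~F = T
~S = ~T = F
P & ~S = T & F = F
(P & ~S) nor Q = F nor F = T
~R -> ((P & ~S) nor Q) = T -> T = T
~R = ~F = T
S xor ~R = T xor T = F
(~R -> ((P & ~S) nor Q)) nor (S xor ~R) = T nor F = F

The statement is false.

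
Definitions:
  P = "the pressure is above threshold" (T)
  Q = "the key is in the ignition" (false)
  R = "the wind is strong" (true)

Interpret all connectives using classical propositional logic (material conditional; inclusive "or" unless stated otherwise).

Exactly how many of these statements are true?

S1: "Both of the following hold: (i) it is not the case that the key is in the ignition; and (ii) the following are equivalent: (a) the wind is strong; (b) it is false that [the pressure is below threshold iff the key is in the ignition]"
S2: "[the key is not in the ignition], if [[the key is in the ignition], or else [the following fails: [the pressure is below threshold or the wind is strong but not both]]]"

1

S1: In symbols: ¬Q ∧ (R ↔ ¬(¬P ↔ Q))

¬Q = ¬F = T
¬P = ¬T = F
¬P ↔ Q = F ↔ F = T
¬(¬P ↔ Q) = ¬T = F
R ↔ ¬(¬P ↔ Q) = T ↔ F = F
¬Q ∧ (R ↔ ¬(¬P ↔ Q)) = T ∧ F = F
Thus S1 is false.

S2: In symbols: (Q ∨ ¬(¬P ⊕ R)) → ¬Q

¬P = ¬T = F
¬P ⊕ R = F ⊕ T = T
¬(¬P ⊕ R) = ¬T = F
Q ∨ ¬(¬P ⊕ R) = F ∨ F = F
¬Q = ¬F = T
(Q ∨ ¬(¬P ⊕ R)) → ¬Q = F → T = T
So S2 is true.

Count: 1.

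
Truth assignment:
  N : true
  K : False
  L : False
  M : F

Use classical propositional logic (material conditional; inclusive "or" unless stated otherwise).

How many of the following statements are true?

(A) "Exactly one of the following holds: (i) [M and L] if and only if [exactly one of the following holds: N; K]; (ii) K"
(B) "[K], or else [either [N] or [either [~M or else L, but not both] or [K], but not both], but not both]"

0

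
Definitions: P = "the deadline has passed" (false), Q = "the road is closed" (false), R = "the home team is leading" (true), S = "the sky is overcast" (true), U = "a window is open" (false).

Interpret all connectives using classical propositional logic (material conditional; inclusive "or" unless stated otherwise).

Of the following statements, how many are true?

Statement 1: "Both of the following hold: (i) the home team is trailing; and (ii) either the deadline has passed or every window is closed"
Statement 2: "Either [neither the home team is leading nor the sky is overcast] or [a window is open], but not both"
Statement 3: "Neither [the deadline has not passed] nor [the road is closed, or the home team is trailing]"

0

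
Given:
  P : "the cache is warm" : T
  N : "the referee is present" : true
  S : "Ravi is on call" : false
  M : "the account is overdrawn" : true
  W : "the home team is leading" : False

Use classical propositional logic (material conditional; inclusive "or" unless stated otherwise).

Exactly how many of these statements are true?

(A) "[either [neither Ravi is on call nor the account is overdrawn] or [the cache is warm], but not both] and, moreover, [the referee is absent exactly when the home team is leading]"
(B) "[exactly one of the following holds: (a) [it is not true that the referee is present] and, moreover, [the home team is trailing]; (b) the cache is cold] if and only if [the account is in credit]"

2

(A): Parsed as ((S nor M) xor P) & (~N <-> W)

S nor M = F nor T = F
(S nor M) xor P = F xor T = T
~N = ~T = F
~N <-> W = F <-> F = T
((S nor M) xor P) & (~N <-> W) = T & T = T
Thus (A) is true.

(B): Formalization: ((~N & ~W) xor ~P) <-> ~M

~N = ~T = F
~W = ~F = T
~N & ~W = F & T = F
~P = ~T = F
(~N & ~W) xor ~P = F xor F = F
~M = ~T = F
((~N & ~W) xor ~P) <-> ~M = F <-> F = T
Thus (B) is true.

2 of the 2 statements are true ((A), (B)).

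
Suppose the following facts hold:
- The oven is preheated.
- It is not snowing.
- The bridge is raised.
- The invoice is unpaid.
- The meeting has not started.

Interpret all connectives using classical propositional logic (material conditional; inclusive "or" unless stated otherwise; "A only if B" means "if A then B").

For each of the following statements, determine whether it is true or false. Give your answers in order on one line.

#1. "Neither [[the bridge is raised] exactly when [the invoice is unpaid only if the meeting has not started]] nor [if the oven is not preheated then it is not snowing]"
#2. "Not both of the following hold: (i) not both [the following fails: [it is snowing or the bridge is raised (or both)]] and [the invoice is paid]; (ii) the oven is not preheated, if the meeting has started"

Let N = "the bridge is raised" (True), S = "the invoice is paid" (False), D = "the meeting has started" (False), M = "the oven is preheated" (True), U = "it is snowing" (False).

#1: This is (N iff (not S -> not D)) nor (not M -> not U).

not S = not False = True
not D = not False = True
not S -> not D = True -> True = True
N iff (not S -> not D) = True iff True = True
not M = not True = False
not U = not False = True
not M -> not U = False -> True = True
(N iff (not S -> not D)) nor (not M -> not U) = True nor True = False
So #1 is false.

#2: Parsed as (not (U or N) nand S) nand (D -> not M)

U or N = False or True = True
not (U or N) = not True = False
not (U or N) nand S = False nand False = True
not M = not True = False
D -> not M = False -> False = True
(not (U or N) nand S) nand (D -> not M) = True nand True = False
Hence #2 is false.

#1 False / #2 False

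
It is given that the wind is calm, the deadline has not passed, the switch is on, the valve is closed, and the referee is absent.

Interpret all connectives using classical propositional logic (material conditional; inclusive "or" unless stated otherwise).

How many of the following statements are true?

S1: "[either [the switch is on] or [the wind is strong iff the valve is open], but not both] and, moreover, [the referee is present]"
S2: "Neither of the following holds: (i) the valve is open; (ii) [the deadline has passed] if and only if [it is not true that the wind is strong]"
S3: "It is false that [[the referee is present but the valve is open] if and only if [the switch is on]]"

2

Let M = "the switch is on" (T), R = "the wind is strong" (F), D = "the valve is open" (F), K = "the referee is present" (F), V = "the deadline has passed" (F).

S1: Parsed as (M ⊕ (R ↔ D)) ∧ K

R ↔ D = F ↔ F = T
M ⊕ (R ↔ D) = T ⊕ T = F
(M ⊕ (R ↔ D)) ∧ K = F ∧ F = F
So S1 is false.

S2: Formalization: D ↓ (V ↔ ¬R)

¬R = ¬F = T
V ↔ ¬R = F ↔ T = F
D ↓ (V ↔ ¬R) = F ↓ F = T
So S2 is true.

S3: This is ¬((K ∧ D) ↔ M).

K ∧ D = F ∧ F = F
(K ∧ D) ↔ M = F ↔ T = F
¬((K ∧ D) ↔ M) = ¬F = T
Thus S3 is true.

True statements: 2 (S2, S3).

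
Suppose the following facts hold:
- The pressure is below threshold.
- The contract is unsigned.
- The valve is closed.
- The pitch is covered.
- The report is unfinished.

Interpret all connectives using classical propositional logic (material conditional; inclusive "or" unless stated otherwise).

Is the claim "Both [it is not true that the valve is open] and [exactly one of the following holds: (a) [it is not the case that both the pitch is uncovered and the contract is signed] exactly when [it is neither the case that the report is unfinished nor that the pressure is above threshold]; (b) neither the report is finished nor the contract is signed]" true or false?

True

Let L = "the valve is open" (False), N = "the pitch is covered" (True), U = "the contract is signed" (False), D = "the report is finished" (False), W = "the pressure is above threshold" (False).
Formalization: not L and (((not N nand U) iff (not D nor W)) xor (D nor U))

not L = not False = True
not N = not True = False
not N nand U = False nand False = True
not D = not False = True
not D nor W = True nor False = False
(not N nand U) iff (not D nor W) = True iff False = False
D nor U = False nor False = True
((not N nand U) iff (not D nor W)) xor (D nor U) = False xor True = True
not L and (((not N nand U) iff (not D nor W)) xor (D nor U)) = True and True = True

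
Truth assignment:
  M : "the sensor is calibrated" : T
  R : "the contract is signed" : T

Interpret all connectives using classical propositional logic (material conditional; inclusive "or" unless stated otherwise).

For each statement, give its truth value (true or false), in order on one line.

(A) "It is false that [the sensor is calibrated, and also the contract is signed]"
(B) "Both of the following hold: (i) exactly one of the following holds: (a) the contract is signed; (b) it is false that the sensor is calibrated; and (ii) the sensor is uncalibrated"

(A) false; (B) false

(A): Formalization: ~(M & R)

M & R = T & T = T
~(M & R) = ~T = F
Hence (A) is false.

(B): Parsed as (R xor ~M) & ~M

~M = ~T = F
R xor ~M = T xor F = T
~M = ~T = F
(R xor ~M) & ~M = T & F = F
Thus (B) is false.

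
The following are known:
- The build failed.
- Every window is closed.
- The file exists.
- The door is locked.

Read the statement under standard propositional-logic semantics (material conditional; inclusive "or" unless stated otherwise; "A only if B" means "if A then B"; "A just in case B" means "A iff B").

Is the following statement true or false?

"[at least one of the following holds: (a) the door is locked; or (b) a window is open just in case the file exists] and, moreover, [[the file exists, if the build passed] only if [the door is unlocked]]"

Let S = "the door is locked" (T), Q = "a window is open" (F), R = "the file exists" (T), P = "the build passed" (F).
This is (S ∨ (Q ↔ R)) ∧ ((P → R) → ¬S).

Q ↔ R = F ↔ T = F
S ∨ (Q ↔ R) = T ∨ F = T
P → R = F → T = T
¬S = ¬T = F
(P → R) → ¬S = T → F = F
(S ∨ (Q ↔ R)) ∧ ((P → R) → ¬S) = T ∧ F = F

false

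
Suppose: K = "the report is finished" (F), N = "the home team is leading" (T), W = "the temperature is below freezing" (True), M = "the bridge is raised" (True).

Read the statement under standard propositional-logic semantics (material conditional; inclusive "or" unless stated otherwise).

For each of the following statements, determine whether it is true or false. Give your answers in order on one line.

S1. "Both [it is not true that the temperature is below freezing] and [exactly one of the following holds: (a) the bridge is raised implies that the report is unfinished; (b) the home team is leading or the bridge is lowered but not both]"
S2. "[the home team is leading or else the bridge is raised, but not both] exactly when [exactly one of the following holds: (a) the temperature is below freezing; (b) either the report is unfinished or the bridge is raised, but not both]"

S1 false / S2 false

S1: This is ¬W ∧ ((M → ¬K) ⊕ (N ⊕ ¬M)).

¬W = ¬T = F
¬K = ¬F = T
M → ¬K = T → T = T
¬M = ¬T = F
N ⊕ ¬M = T ⊕ F = T
(M → ¬K) ⊕ (N ⊕ ¬M) = T ⊕ T = F
¬W ∧ ((M → ¬K) ⊕ (N ⊕ ¬M)) = F ∧ F = F
So S1 is false.

S2: Parsed as (N ⊕ M) ↔ (W ⊕ (¬K ⊕ M))

N ⊕ M = T ⊕ T = F
¬K = ¬F = T
¬K ⊕ M = T ⊕ T = F
W ⊕ (¬K ⊕ M) = T ⊕ F = T
(N ⊕ M) ↔ (W ⊕ (¬K ⊕ M)) = F ↔ T = F
Thus S2 is false.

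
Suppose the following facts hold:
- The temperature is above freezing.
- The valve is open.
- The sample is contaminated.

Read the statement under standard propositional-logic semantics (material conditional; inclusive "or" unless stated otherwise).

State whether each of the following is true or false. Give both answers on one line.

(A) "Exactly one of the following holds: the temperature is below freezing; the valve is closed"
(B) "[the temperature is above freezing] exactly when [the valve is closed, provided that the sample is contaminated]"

Let P = "the temperature is below freezing" (F), Q = "the valve is open" (T), R = "the sample is contaminated" (T).

(A): In symbols: P ⊕ ¬Q

¬Q = ¬T = F
P ⊕ ¬Q = F ⊕ F = F
So (A) is false.

(B): Formalization: ¬P ↔ (R → ¬Q)

¬P = ¬F = T
¬Q = ¬T = F
R → ¬Q = T → F = F
¬P ↔ (R → ¬Q) = T ↔ F = F
Hence (B) is false.

(A) False, (B) False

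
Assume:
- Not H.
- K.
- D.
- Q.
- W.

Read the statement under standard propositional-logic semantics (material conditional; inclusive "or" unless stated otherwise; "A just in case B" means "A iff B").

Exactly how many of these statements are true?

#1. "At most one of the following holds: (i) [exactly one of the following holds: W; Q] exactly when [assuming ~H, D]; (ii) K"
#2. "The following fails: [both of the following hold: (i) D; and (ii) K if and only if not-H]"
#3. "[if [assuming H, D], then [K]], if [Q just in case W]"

#1: Formalization: ((W xor Q) <-> (~H -> D)) nand K

W xor Q = T xor T = F
~H = ~F = T
~H -> D = T -> T = T
(W xor Q) <-> (~H -> D) = F <-> T = F
((W xor Q) <-> (~H -> D)) nand K = F nand T = T
Hence #1 is true.

#2: Parsed as ~(D & (K <-> ~H))

~H = ~F = T
K <-> ~H = T <-> T = T
D & (K <-> ~H) = T & T = T
~(D & (K <-> ~H)) = ~T = F
So #2 is false.

#3: Parsed as (Q <-> W) -> ((H -> D) -> K)

Q <-> W = T <-> T = T
H -> D = F -> T = T
(H -> D) -> K = T -> T = T
(Q <-> W) -> ((H -> D) -> K) = T -> T = T
Thus #3 is true.

True statements: 2 (#1, #3).

2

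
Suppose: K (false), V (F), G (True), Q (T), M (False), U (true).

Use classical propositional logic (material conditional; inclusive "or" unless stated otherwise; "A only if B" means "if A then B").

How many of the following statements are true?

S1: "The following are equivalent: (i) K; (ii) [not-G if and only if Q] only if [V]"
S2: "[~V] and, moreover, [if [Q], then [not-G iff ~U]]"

S1: This is K iff ((not G iff Q) -> V).

not G = not True = False
not G iff Q = False iff True = False
(not G iff Q) -> V = False -> False = True
K iff ((not G iff Q) -> V) = False iff True = False
So S1 is false.

S2: Parsed as not V and (Q -> (not G iff not U))

not V = not False = True
not G = not True = False
not U = not True = False
not G iff not U = False iff False = True
Q -> (not G iff not U) = True -> True = True
not V and (Q -> (not G iff not U)) = True and True = True
Hence S2 is true.

1 of the 2 statements is true (S2).

1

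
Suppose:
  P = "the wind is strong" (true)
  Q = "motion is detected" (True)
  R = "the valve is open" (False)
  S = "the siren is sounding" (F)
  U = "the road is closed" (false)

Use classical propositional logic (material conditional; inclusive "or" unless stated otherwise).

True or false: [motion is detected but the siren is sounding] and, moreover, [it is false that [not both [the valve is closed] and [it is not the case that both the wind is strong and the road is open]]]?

Formalization: (Q and S) and not (not R nand (P nand not U))

Q and S = True and False = False
not R = not False = True
not U = not False = True
P nand not U = True nand True = False
not R nand (P nand not U) = True nand False = True
not (not R nand (P nand not U)) = not True = False
(Q and S) and not (not R nand (P nand not U)) = False and False = False

False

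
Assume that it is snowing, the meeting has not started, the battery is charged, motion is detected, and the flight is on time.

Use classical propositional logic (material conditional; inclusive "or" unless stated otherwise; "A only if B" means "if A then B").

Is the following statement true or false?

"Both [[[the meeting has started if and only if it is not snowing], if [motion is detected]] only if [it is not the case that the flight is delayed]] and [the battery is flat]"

Let S = "motion is detected" (T), Q = "the meeting has started" (F), P = "it is snowing" (T), U = "the flight is delayed" (F), R = "the battery is charged" (T).
Parsed as ((S -> (Q <-> ~P)) -> ~U) & ~R

~P = ~T = F
Q <-> ~P = F <-> F = T
S -> (Q <-> ~P) = T -> T = T
~U = ~F = T
(S -> (Q <-> ~P)) -> ~U = T -> T = T
~R = ~T = F
((S -> (Q <-> ~P)) -> ~U) & ~R = T & F = F

The statement is false.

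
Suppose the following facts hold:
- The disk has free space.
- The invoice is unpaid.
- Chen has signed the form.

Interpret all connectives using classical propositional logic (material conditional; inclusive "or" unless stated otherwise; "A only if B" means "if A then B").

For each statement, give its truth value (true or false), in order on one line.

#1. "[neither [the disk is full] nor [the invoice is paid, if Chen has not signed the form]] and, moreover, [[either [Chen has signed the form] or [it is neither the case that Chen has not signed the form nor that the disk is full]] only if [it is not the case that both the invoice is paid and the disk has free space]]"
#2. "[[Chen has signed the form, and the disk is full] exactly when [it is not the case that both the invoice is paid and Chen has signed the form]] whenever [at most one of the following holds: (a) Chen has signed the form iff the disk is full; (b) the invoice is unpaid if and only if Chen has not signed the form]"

#1 F / #2 F

Let N = "the disk is full" (F), P = "Chen has signed the form" (T), Q = "the invoice is paid" (F).

#1: In symbols: (N ↓ (¬P → Q)) ∧ ((P ∨ (¬P ↓ N)) → (Q ↑ ¬N))

¬P = ¬T = F
¬P → Q = F → F = T
N ↓ (¬P → Q) = F ↓ T = F
¬P = ¬T = F
¬P ↓ N = F ↓ F = T
P ∨ (¬P ↓ N) = T ∨ T = T
¬N = ¬F = T
Q ↑ ¬N = F ↑ T = T
(P ∨ (¬P ↓ N)) → (Q ↑ ¬N) = T → T = T
(N ↓ (¬P → Q)) ∧ ((P ∨ (¬P ↓ N)) → (Q ↑ ¬N)) = F ∧ T = F
Thus #1 is false.

#2: Formalization: ((P ↔ N) ↑ (¬Q ↔ ¬P)) → ((P ∧ N) ↔ (Q ↑ P))

P ↔ N = T ↔ F = F
¬Q = ¬F = T
¬P = ¬T = F
¬Q ↔ ¬P = T ↔ F = F
(P ↔ N) ↑ (¬Q ↔ ¬P) = F ↑ F = T
P ∧ N = T ∧ F = F
Q ↑ P = F ↑ T = T
(P ∧ N) ↔ (Q ↑ P) = F ↔ T = F
((P ↔ N) ↑ (¬Q ↔ ¬P)) → ((P ∧ N) ↔ (Q ↑ P)) = T → F = F
Hence #2 is false.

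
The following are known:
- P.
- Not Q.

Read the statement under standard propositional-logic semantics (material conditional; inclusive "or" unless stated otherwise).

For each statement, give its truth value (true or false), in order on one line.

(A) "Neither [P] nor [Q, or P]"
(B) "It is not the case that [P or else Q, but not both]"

(A): This is P ↓ (Q ∨ P).

Q ∨ P = F ∨ T = T
P ↓ (Q ∨ P) = T ↓ T = F
So (A) is false.

(B): Parsed as ¬(P ⊕ Q)

P ⊕ Q = T ⊕ F = T
¬(P ⊕ Q) = ¬T = F
Thus (B) is false.

(A) False / (B) False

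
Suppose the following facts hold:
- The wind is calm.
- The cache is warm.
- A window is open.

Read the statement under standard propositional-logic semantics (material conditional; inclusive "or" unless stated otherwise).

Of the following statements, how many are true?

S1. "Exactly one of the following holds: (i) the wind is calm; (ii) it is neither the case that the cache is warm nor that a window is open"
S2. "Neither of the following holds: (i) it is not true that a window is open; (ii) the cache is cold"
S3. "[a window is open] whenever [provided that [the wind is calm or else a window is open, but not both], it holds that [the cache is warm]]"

3

Let P = "the wind is strong" (F), Q = "the cache is warm" (T), R = "a window is open" (T).

S1: Parsed as ¬P ⊕ (Q ↓ R)

¬P = ¬F = T
Q ↓ R = T ↓ T = F
¬P ⊕ (Q ↓ R) = T ⊕ F = T
Thus S1 is true.

S2: This is ¬R ↓ ¬Q.

¬R = ¬T = F
¬Q = ¬T = F
¬R ↓ ¬Q = F ↓ F = T
So S2 is true.

S3: In symbols: ((¬P ⊕ R) → Q) → R

¬P = ¬F = T
¬P ⊕ R = T ⊕ T = F
(¬P ⊕ R) → Q = F → T = T
((¬P ⊕ R) → Q) → R = T → T = T
Hence S3 is true.

3 of the 3 statements are true (S1, S2, S3).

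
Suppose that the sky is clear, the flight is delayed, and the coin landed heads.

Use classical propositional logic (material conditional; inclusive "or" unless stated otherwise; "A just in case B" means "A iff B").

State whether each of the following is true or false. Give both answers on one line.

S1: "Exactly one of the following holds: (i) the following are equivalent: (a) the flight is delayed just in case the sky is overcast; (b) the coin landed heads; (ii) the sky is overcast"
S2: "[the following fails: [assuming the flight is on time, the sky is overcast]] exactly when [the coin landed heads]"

Let Q = "the flight is delayed" (True), P = "the sky is overcast" (False), R = "the coin landed heads" (True).

S1: In symbols: ((Q iff P) iff R) xor P

Q iff P = True iff False = False
(Q iff P) iff R = False iff True = False
((Q iff P) iff R) xor P = False xor False = False
Thus S1 is false.

S2: Parsed as not (not Q -> P) iff R

not Q = not True = False
not Q -> P = False -> False = True
not (not Q -> P) = not True = False
not (not Q -> P) iff R = False iff True = False
Thus S2 is false.

S1 False / S2 False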